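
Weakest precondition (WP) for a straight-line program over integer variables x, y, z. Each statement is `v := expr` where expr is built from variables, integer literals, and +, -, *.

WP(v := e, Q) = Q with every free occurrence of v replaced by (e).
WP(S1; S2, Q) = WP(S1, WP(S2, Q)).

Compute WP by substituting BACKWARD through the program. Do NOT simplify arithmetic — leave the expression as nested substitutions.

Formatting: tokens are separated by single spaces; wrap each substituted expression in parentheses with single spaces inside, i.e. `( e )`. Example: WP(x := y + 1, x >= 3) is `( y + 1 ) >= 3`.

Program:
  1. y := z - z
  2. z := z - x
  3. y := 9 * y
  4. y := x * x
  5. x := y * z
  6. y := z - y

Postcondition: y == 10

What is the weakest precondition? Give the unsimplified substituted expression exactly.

Answer: ( ( z - x ) - ( x * x ) ) == 10

Derivation:
post: y == 10
stmt 6: y := z - y  -- replace 1 occurrence(s) of y with (z - y)
  => ( z - y ) == 10
stmt 5: x := y * z  -- replace 0 occurrence(s) of x with (y * z)
  => ( z - y ) == 10
stmt 4: y := x * x  -- replace 1 occurrence(s) of y with (x * x)
  => ( z - ( x * x ) ) == 10
stmt 3: y := 9 * y  -- replace 0 occurrence(s) of y with (9 * y)
  => ( z - ( x * x ) ) == 10
stmt 2: z := z - x  -- replace 1 occurrence(s) of z with (z - x)
  => ( ( z - x ) - ( x * x ) ) == 10
stmt 1: y := z - z  -- replace 0 occurrence(s) of y with (z - z)
  => ( ( z - x ) - ( x * x ) ) == 10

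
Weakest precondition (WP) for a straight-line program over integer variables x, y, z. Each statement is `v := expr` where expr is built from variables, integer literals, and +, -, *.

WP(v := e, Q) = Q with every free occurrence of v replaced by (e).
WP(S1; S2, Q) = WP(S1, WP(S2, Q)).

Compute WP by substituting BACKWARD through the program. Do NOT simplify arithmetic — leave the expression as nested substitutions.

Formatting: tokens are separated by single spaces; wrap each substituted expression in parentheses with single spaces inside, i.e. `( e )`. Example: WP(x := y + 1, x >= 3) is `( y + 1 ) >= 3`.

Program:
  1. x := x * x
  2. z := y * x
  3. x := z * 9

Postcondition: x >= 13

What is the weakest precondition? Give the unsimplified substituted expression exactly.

post: x >= 13
stmt 3: x := z * 9  -- replace 1 occurrence(s) of x with (z * 9)
  => ( z * 9 ) >= 13
stmt 2: z := y * x  -- replace 1 occurrence(s) of z with (y * x)
  => ( ( y * x ) * 9 ) >= 13
stmt 1: x := x * x  -- replace 1 occurrence(s) of x with (x * x)
  => ( ( y * ( x * x ) ) * 9 ) >= 13

Answer: ( ( y * ( x * x ) ) * 9 ) >= 13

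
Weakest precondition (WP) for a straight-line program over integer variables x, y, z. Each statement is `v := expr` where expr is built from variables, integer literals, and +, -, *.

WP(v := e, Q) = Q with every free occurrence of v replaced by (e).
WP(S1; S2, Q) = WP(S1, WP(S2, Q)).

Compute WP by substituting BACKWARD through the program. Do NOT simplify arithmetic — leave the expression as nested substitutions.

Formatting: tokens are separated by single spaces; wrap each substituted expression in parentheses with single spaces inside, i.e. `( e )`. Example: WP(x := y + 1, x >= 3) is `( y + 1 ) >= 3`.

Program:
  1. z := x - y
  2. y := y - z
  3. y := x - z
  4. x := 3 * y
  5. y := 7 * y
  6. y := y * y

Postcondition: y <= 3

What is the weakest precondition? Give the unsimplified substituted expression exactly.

post: y <= 3
stmt 6: y := y * y  -- replace 1 occurrence(s) of y with (y * y)
  => ( y * y ) <= 3
stmt 5: y := 7 * y  -- replace 2 occurrence(s) of y with (7 * y)
  => ( ( 7 * y ) * ( 7 * y ) ) <= 3
stmt 4: x := 3 * y  -- replace 0 occurrence(s) of x with (3 * y)
  => ( ( 7 * y ) * ( 7 * y ) ) <= 3
stmt 3: y := x - z  -- replace 2 occurrence(s) of y with (x - z)
  => ( ( 7 * ( x - z ) ) * ( 7 * ( x - z ) ) ) <= 3
stmt 2: y := y - z  -- replace 0 occurrence(s) of y with (y - z)
  => ( ( 7 * ( x - z ) ) * ( 7 * ( x - z ) ) ) <= 3
stmt 1: z := x - y  -- replace 2 occurrence(s) of z with (x - y)
  => ( ( 7 * ( x - ( x - y ) ) ) * ( 7 * ( x - ( x - y ) ) ) ) <= 3

Answer: ( ( 7 * ( x - ( x - y ) ) ) * ( 7 * ( x - ( x - y ) ) ) ) <= 3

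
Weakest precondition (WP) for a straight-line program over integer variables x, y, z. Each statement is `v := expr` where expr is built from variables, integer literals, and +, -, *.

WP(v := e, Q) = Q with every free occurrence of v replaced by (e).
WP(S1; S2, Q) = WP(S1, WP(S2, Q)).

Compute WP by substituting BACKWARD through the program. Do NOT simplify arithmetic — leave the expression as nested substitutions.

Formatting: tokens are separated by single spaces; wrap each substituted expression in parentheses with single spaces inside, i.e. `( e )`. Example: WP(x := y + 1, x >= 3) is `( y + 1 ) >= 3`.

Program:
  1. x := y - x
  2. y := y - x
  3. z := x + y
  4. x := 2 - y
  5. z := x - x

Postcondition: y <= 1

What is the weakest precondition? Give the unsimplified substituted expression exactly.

Answer: ( y - ( y - x ) ) <= 1

Derivation:
post: y <= 1
stmt 5: z := x - x  -- replace 0 occurrence(s) of z with (x - x)
  => y <= 1
stmt 4: x := 2 - y  -- replace 0 occurrence(s) of x with (2 - y)
  => y <= 1
stmt 3: z := x + y  -- replace 0 occurrence(s) of z with (x + y)
  => y <= 1
stmt 2: y := y - x  -- replace 1 occurrence(s) of y with (y - x)
  => ( y - x ) <= 1
stmt 1: x := y - x  -- replace 1 occurrence(s) of x with (y - x)
  => ( y - ( y - x ) ) <= 1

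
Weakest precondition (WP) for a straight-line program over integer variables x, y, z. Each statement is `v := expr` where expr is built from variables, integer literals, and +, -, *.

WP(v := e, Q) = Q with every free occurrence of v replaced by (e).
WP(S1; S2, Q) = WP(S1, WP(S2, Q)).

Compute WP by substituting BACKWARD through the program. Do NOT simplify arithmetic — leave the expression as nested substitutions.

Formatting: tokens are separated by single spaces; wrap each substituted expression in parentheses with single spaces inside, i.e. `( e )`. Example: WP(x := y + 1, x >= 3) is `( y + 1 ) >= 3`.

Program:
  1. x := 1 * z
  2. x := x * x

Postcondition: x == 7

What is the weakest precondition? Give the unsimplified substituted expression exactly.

Answer: ( ( 1 * z ) * ( 1 * z ) ) == 7

Derivation:
post: x == 7
stmt 2: x := x * x  -- replace 1 occurrence(s) of x with (x * x)
  => ( x * x ) == 7
stmt 1: x := 1 * z  -- replace 2 occurrence(s) of x with (1 * z)
  => ( ( 1 * z ) * ( 1 * z ) ) == 7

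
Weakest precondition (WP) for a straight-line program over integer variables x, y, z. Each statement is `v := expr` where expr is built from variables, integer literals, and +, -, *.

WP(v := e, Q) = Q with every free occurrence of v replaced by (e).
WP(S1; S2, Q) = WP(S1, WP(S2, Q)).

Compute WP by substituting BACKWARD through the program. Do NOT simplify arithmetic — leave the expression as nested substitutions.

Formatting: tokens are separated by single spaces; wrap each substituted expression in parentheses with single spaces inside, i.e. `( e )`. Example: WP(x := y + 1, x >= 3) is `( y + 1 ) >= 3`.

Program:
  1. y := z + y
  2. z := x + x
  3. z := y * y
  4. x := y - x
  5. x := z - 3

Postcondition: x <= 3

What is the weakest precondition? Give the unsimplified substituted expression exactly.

Answer: ( ( ( z + y ) * ( z + y ) ) - 3 ) <= 3

Derivation:
post: x <= 3
stmt 5: x := z - 3  -- replace 1 occurrence(s) of x with (z - 3)
  => ( z - 3 ) <= 3
stmt 4: x := y - x  -- replace 0 occurrence(s) of x with (y - x)
  => ( z - 3 ) <= 3
stmt 3: z := y * y  -- replace 1 occurrence(s) of z with (y * y)
  => ( ( y * y ) - 3 ) <= 3
stmt 2: z := x + x  -- replace 0 occurrence(s) of z with (x + x)
  => ( ( y * y ) - 3 ) <= 3
stmt 1: y := z + y  -- replace 2 occurrence(s) of y with (z + y)
  => ( ( ( z + y ) * ( z + y ) ) - 3 ) <= 3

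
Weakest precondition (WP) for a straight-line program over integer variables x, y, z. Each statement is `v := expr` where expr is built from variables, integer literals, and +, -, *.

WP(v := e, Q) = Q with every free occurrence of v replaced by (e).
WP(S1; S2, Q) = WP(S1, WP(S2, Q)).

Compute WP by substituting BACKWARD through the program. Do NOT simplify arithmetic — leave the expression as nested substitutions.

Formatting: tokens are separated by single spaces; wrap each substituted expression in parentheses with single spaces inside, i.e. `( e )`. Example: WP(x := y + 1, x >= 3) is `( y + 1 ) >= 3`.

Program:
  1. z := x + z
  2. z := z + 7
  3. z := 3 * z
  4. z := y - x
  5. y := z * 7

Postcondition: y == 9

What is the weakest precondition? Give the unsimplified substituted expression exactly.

Answer: ( ( y - x ) * 7 ) == 9

Derivation:
post: y == 9
stmt 5: y := z * 7  -- replace 1 occurrence(s) of y with (z * 7)
  => ( z * 7 ) == 9
stmt 4: z := y - x  -- replace 1 occurrence(s) of z with (y - x)
  => ( ( y - x ) * 7 ) == 9
stmt 3: z := 3 * z  -- replace 0 occurrence(s) of z with (3 * z)
  => ( ( y - x ) * 7 ) == 9
stmt 2: z := z + 7  -- replace 0 occurrence(s) of z with (z + 7)
  => ( ( y - x ) * 7 ) == 9
stmt 1: z := x + z  -- replace 0 occurrence(s) of z with (x + z)
  => ( ( y - x ) * 7 ) == 9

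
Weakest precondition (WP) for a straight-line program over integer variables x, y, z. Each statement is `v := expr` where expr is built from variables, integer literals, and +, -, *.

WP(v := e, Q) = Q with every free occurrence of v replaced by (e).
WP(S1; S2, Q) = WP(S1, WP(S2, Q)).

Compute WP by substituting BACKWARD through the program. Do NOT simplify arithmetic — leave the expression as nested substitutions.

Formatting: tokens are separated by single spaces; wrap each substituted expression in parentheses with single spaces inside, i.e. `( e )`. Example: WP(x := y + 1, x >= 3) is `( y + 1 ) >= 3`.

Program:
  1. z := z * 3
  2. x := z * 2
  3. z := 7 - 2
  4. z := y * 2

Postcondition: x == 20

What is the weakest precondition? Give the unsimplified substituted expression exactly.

post: x == 20
stmt 4: z := y * 2  -- replace 0 occurrence(s) of z with (y * 2)
  => x == 20
stmt 3: z := 7 - 2  -- replace 0 occurrence(s) of z with (7 - 2)
  => x == 20
stmt 2: x := z * 2  -- replace 1 occurrence(s) of x with (z * 2)
  => ( z * 2 ) == 20
stmt 1: z := z * 3  -- replace 1 occurrence(s) of z with (z * 3)
  => ( ( z * 3 ) * 2 ) == 20

Answer: ( ( z * 3 ) * 2 ) == 20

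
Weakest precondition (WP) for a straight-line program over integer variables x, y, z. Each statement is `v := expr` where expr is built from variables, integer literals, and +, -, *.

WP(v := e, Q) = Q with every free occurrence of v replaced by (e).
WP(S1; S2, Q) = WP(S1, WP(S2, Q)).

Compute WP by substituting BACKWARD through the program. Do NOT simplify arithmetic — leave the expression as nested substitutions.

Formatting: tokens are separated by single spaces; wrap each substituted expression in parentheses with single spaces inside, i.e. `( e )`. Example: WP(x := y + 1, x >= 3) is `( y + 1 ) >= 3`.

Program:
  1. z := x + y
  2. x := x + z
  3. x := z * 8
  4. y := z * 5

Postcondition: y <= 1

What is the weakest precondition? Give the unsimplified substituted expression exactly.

post: y <= 1
stmt 4: y := z * 5  -- replace 1 occurrence(s) of y with (z * 5)
  => ( z * 5 ) <= 1
stmt 3: x := z * 8  -- replace 0 occurrence(s) of x with (z * 8)
  => ( z * 5 ) <= 1
stmt 2: x := x + z  -- replace 0 occurrence(s) of x with (x + z)
  => ( z * 5 ) <= 1
stmt 1: z := x + y  -- replace 1 occurrence(s) of z with (x + y)
  => ( ( x + y ) * 5 ) <= 1

Answer: ( ( x + y ) * 5 ) <= 1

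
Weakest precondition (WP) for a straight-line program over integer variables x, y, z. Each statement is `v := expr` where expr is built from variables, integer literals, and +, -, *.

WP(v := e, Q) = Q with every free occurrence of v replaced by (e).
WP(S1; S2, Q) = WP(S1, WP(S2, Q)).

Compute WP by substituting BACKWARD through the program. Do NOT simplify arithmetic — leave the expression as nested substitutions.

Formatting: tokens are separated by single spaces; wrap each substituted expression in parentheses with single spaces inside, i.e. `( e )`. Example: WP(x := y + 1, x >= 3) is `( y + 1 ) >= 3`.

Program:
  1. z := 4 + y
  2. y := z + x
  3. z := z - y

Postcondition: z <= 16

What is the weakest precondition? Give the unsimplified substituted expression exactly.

post: z <= 16
stmt 3: z := z - y  -- replace 1 occurrence(s) of z with (z - y)
  => ( z - y ) <= 16
stmt 2: y := z + x  -- replace 1 occurrence(s) of y with (z + x)
  => ( z - ( z + x ) ) <= 16
stmt 1: z := 4 + y  -- replace 2 occurrence(s) of z with (4 + y)
  => ( ( 4 + y ) - ( ( 4 + y ) + x ) ) <= 16

Answer: ( ( 4 + y ) - ( ( 4 + y ) + x ) ) <= 16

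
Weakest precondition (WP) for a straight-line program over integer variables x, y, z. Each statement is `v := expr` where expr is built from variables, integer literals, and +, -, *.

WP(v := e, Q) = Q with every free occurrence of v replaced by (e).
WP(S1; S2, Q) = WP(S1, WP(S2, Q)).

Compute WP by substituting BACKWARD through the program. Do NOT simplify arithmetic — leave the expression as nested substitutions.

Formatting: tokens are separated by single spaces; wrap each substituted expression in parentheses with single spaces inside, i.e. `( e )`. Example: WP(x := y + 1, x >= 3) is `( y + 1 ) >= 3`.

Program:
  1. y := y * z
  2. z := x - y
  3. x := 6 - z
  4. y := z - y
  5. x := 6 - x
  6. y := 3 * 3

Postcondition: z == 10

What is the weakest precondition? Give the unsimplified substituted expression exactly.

Answer: ( x - ( y * z ) ) == 10

Derivation:
post: z == 10
stmt 6: y := 3 * 3  -- replace 0 occurrence(s) of y with (3 * 3)
  => z == 10
stmt 5: x := 6 - x  -- replace 0 occurrence(s) of x with (6 - x)
  => z == 10
stmt 4: y := z - y  -- replace 0 occurrence(s) of y with (z - y)
  => z == 10
stmt 3: x := 6 - z  -- replace 0 occurrence(s) of x with (6 - z)
  => z == 10
stmt 2: z := x - y  -- replace 1 occurrence(s) of z with (x - y)
  => ( x - y ) == 10
stmt 1: y := y * z  -- replace 1 occurrence(s) of y with (y * z)
  => ( x - ( y * z ) ) == 10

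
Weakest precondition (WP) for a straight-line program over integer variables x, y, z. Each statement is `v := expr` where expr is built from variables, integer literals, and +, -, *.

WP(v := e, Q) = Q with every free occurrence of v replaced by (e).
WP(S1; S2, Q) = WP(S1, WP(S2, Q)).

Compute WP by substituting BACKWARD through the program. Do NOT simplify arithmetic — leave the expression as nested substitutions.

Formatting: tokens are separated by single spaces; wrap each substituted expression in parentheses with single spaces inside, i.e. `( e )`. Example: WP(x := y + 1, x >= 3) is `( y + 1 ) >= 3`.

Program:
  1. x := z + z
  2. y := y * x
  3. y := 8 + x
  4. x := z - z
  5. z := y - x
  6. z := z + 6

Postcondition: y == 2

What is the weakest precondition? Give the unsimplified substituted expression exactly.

Answer: ( 8 + ( z + z ) ) == 2

Derivation:
post: y == 2
stmt 6: z := z + 6  -- replace 0 occurrence(s) of z with (z + 6)
  => y == 2
stmt 5: z := y - x  -- replace 0 occurrence(s) of z with (y - x)
  => y == 2
stmt 4: x := z - z  -- replace 0 occurrence(s) of x with (z - z)
  => y == 2
stmt 3: y := 8 + x  -- replace 1 occurrence(s) of y with (8 + x)
  => ( 8 + x ) == 2
stmt 2: y := y * x  -- replace 0 occurrence(s) of y with (y * x)
  => ( 8 + x ) == 2
stmt 1: x := z + z  -- replace 1 occurrence(s) of x with (z + z)
  => ( 8 + ( z + z ) ) == 2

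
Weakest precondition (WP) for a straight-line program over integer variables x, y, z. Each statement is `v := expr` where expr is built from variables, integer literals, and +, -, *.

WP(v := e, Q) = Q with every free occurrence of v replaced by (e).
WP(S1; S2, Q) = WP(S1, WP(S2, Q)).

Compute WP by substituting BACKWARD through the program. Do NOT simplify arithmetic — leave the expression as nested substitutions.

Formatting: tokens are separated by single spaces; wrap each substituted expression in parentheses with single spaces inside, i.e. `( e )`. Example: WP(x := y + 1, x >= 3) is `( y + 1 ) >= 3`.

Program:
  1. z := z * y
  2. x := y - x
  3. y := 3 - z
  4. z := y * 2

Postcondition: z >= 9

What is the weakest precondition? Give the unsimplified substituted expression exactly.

post: z >= 9
stmt 4: z := y * 2  -- replace 1 occurrence(s) of z with (y * 2)
  => ( y * 2 ) >= 9
stmt 3: y := 3 - z  -- replace 1 occurrence(s) of y with (3 - z)
  => ( ( 3 - z ) * 2 ) >= 9
stmt 2: x := y - x  -- replace 0 occurrence(s) of x with (y - x)
  => ( ( 3 - z ) * 2 ) >= 9
stmt 1: z := z * y  -- replace 1 occurrence(s) of z with (z * y)
  => ( ( 3 - ( z * y ) ) * 2 ) >= 9

Answer: ( ( 3 - ( z * y ) ) * 2 ) >= 9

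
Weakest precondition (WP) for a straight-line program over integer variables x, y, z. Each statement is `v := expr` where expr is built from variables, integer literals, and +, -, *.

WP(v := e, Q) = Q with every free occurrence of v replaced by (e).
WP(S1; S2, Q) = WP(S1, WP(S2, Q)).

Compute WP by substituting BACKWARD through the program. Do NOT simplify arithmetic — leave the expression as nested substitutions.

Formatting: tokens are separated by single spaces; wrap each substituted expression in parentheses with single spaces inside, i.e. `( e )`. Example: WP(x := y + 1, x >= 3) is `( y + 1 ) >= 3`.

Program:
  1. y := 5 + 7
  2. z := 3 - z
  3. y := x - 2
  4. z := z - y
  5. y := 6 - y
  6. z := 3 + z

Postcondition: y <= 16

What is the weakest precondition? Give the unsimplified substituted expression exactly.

post: y <= 16
stmt 6: z := 3 + z  -- replace 0 occurrence(s) of z with (3 + z)
  => y <= 16
stmt 5: y := 6 - y  -- replace 1 occurrence(s) of y with (6 - y)
  => ( 6 - y ) <= 16
stmt 4: z := z - y  -- replace 0 occurrence(s) of z with (z - y)
  => ( 6 - y ) <= 16
stmt 3: y := x - 2  -- replace 1 occurrence(s) of y with (x - 2)
  => ( 6 - ( x - 2 ) ) <= 16
stmt 2: z := 3 - z  -- replace 0 occurrence(s) of z with (3 - z)
  => ( 6 - ( x - 2 ) ) <= 16
stmt 1: y := 5 + 7  -- replace 0 occurrence(s) of y with (5 + 7)
  => ( 6 - ( x - 2 ) ) <= 16

Answer: ( 6 - ( x - 2 ) ) <= 16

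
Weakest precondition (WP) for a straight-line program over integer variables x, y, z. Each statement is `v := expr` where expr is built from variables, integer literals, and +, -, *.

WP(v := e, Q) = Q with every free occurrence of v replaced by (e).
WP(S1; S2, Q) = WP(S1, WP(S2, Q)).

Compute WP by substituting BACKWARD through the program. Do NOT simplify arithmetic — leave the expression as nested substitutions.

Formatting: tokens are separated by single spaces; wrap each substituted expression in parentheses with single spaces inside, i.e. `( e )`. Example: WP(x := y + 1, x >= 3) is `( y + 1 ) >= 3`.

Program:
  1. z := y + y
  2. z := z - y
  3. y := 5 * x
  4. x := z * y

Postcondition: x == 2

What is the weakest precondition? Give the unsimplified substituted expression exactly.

post: x == 2
stmt 4: x := z * y  -- replace 1 occurrence(s) of x with (z * y)
  => ( z * y ) == 2
stmt 3: y := 5 * x  -- replace 1 occurrence(s) of y with (5 * x)
  => ( z * ( 5 * x ) ) == 2
stmt 2: z := z - y  -- replace 1 occurrence(s) of z with (z - y)
  => ( ( z - y ) * ( 5 * x ) ) == 2
stmt 1: z := y + y  -- replace 1 occurrence(s) of z with (y + y)
  => ( ( ( y + y ) - y ) * ( 5 * x ) ) == 2

Answer: ( ( ( y + y ) - y ) * ( 5 * x ) ) == 2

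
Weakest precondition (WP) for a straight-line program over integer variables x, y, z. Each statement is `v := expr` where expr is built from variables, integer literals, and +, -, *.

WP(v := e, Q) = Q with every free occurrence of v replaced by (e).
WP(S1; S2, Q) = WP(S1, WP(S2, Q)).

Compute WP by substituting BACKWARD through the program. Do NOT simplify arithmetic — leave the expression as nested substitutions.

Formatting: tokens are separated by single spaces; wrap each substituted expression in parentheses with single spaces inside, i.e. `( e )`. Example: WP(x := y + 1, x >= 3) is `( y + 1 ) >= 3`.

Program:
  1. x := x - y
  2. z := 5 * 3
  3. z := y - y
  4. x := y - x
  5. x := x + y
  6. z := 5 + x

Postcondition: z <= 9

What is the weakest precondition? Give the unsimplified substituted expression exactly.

Answer: ( 5 + ( ( y - ( x - y ) ) + y ) ) <= 9

Derivation:
post: z <= 9
stmt 6: z := 5 + x  -- replace 1 occurrence(s) of z with (5 + x)
  => ( 5 + x ) <= 9
stmt 5: x := x + y  -- replace 1 occurrence(s) of x with (x + y)
  => ( 5 + ( x + y ) ) <= 9
stmt 4: x := y - x  -- replace 1 occurrence(s) of x with (y - x)
  => ( 5 + ( ( y - x ) + y ) ) <= 9
stmt 3: z := y - y  -- replace 0 occurrence(s) of z with (y - y)
  => ( 5 + ( ( y - x ) + y ) ) <= 9
stmt 2: z := 5 * 3  -- replace 0 occurrence(s) of z with (5 * 3)
  => ( 5 + ( ( y - x ) + y ) ) <= 9
stmt 1: x := x - y  -- replace 1 occurrence(s) of x with (x - y)
  => ( 5 + ( ( y - ( x - y ) ) + y ) ) <= 9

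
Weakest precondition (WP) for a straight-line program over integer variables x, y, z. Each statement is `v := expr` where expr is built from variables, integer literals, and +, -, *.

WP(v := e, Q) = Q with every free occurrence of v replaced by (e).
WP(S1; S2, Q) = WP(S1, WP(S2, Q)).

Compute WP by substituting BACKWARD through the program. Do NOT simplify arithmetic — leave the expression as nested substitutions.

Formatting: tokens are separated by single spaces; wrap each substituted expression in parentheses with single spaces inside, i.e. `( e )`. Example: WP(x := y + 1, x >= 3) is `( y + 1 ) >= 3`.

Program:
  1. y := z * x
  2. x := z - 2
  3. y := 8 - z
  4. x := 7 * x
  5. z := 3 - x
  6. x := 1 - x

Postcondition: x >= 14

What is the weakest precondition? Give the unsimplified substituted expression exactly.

Answer: ( 1 - ( 7 * ( z - 2 ) ) ) >= 14

Derivation:
post: x >= 14
stmt 6: x := 1 - x  -- replace 1 occurrence(s) of x with (1 - x)
  => ( 1 - x ) >= 14
stmt 5: z := 3 - x  -- replace 0 occurrence(s) of z with (3 - x)
  => ( 1 - x ) >= 14
stmt 4: x := 7 * x  -- replace 1 occurrence(s) of x with (7 * x)
  => ( 1 - ( 7 * x ) ) >= 14
stmt 3: y := 8 - z  -- replace 0 occurrence(s) of y with (8 - z)
  => ( 1 - ( 7 * x ) ) >= 14
stmt 2: x := z - 2  -- replace 1 occurrence(s) of x with (z - 2)
  => ( 1 - ( 7 * ( z - 2 ) ) ) >= 14
stmt 1: y := z * x  -- replace 0 occurrence(s) of y with (z * x)
  => ( 1 - ( 7 * ( z - 2 ) ) ) >= 14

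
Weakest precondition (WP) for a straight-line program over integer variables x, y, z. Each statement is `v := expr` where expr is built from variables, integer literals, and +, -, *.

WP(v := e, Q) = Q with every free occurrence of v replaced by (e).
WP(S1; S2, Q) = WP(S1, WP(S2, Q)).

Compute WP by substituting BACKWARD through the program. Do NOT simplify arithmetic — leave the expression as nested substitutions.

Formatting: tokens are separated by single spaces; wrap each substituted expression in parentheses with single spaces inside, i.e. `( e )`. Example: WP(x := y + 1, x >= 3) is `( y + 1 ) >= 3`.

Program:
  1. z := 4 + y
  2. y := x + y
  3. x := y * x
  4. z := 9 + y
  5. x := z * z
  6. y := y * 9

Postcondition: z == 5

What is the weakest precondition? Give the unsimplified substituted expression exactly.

post: z == 5
stmt 6: y := y * 9  -- replace 0 occurrence(s) of y with (y * 9)
  => z == 5
stmt 5: x := z * z  -- replace 0 occurrence(s) of x with (z * z)
  => z == 5
stmt 4: z := 9 + y  -- replace 1 occurrence(s) of z with (9 + y)
  => ( 9 + y ) == 5
stmt 3: x := y * x  -- replace 0 occurrence(s) of x with (y * x)
  => ( 9 + y ) == 5
stmt 2: y := x + y  -- replace 1 occurrence(s) of y with (x + y)
  => ( 9 + ( x + y ) ) == 5
stmt 1: z := 4 + y  -- replace 0 occurrence(s) of z with (4 + y)
  => ( 9 + ( x + y ) ) == 5

Answer: ( 9 + ( x + y ) ) == 5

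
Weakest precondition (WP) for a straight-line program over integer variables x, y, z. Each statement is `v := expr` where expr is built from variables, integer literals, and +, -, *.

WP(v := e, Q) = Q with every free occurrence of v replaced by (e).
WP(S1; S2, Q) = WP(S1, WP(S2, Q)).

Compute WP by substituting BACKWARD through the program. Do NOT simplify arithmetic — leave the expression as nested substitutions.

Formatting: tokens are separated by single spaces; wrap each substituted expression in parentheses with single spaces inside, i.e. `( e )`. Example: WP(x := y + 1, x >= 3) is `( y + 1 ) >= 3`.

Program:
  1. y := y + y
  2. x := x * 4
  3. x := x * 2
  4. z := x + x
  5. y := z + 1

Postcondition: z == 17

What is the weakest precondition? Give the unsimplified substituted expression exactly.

Answer: ( ( ( x * 4 ) * 2 ) + ( ( x * 4 ) * 2 ) ) == 17

Derivation:
post: z == 17
stmt 5: y := z + 1  -- replace 0 occurrence(s) of y with (z + 1)
  => z == 17
stmt 4: z := x + x  -- replace 1 occurrence(s) of z with (x + x)
  => ( x + x ) == 17
stmt 3: x := x * 2  -- replace 2 occurrence(s) of x with (x * 2)
  => ( ( x * 2 ) + ( x * 2 ) ) == 17
stmt 2: x := x * 4  -- replace 2 occurrence(s) of x with (x * 4)
  => ( ( ( x * 4 ) * 2 ) + ( ( x * 4 ) * 2 ) ) == 17
stmt 1: y := y + y  -- replace 0 occurrence(s) of y with (y + y)
  => ( ( ( x * 4 ) * 2 ) + ( ( x * 4 ) * 2 ) ) == 17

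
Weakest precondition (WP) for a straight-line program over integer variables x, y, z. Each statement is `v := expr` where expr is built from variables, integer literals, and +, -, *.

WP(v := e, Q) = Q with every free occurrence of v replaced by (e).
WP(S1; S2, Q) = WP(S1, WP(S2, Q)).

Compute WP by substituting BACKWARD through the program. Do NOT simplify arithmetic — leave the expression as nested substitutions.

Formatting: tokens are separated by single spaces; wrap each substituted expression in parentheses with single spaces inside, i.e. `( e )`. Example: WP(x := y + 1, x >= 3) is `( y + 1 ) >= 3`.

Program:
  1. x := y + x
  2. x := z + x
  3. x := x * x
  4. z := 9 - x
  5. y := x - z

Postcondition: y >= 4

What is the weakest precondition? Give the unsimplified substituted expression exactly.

Answer: ( ( ( z + ( y + x ) ) * ( z + ( y + x ) ) ) - ( 9 - ( ( z + ( y + x ) ) * ( z + ( y + x ) ) ) ) ) >= 4

Derivation:
post: y >= 4
stmt 5: y := x - z  -- replace 1 occurrence(s) of y with (x - z)
  => ( x - z ) >= 4
stmt 4: z := 9 - x  -- replace 1 occurrence(s) of z with (9 - x)
  => ( x - ( 9 - x ) ) >= 4
stmt 3: x := x * x  -- replace 2 occurrence(s) of x with (x * x)
  => ( ( x * x ) - ( 9 - ( x * x ) ) ) >= 4
stmt 2: x := z + x  -- replace 4 occurrence(s) of x with (z + x)
  => ( ( ( z + x ) * ( z + x ) ) - ( 9 - ( ( z + x ) * ( z + x ) ) ) ) >= 4
stmt 1: x := y + x  -- replace 4 occurrence(s) of x with (y + x)
  => ( ( ( z + ( y + x ) ) * ( z + ( y + x ) ) ) - ( 9 - ( ( z + ( y + x ) ) * ( z + ( y + x ) ) ) ) ) >= 4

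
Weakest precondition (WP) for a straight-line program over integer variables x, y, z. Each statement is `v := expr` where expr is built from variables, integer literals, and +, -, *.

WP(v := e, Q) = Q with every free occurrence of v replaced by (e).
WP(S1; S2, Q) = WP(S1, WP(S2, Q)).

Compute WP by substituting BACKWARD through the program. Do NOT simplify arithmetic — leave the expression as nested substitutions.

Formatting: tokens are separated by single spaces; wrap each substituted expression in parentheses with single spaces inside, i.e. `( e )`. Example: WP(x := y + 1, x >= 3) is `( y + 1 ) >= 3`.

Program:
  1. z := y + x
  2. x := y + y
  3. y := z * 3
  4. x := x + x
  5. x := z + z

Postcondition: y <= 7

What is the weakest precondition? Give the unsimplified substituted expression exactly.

post: y <= 7
stmt 5: x := z + z  -- replace 0 occurrence(s) of x with (z + z)
  => y <= 7
stmt 4: x := x + x  -- replace 0 occurrence(s) of x with (x + x)
  => y <= 7
stmt 3: y := z * 3  -- replace 1 occurrence(s) of y with (z * 3)
  => ( z * 3 ) <= 7
stmt 2: x := y + y  -- replace 0 occurrence(s) of x with (y + y)
  => ( z * 3 ) <= 7
stmt 1: z := y + x  -- replace 1 occurrence(s) of z with (y + x)
  => ( ( y + x ) * 3 ) <= 7

Answer: ( ( y + x ) * 3 ) <= 7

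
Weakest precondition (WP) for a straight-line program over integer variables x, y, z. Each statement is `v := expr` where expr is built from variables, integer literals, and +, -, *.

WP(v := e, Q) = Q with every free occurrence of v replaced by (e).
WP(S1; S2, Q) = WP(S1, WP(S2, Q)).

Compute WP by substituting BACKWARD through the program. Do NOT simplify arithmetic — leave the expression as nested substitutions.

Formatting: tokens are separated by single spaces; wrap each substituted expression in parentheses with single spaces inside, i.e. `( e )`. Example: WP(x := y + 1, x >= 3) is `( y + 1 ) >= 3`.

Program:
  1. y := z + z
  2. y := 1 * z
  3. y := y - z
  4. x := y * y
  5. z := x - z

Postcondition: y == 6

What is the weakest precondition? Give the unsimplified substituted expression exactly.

Answer: ( ( 1 * z ) - z ) == 6

Derivation:
post: y == 6
stmt 5: z := x - z  -- replace 0 occurrence(s) of z with (x - z)
  => y == 6
stmt 4: x := y * y  -- replace 0 occurrence(s) of x with (y * y)
  => y == 6
stmt 3: y := y - z  -- replace 1 occurrence(s) of y with (y - z)
  => ( y - z ) == 6
stmt 2: y := 1 * z  -- replace 1 occurrence(s) of y with (1 * z)
  => ( ( 1 * z ) - z ) == 6
stmt 1: y := z + z  -- replace 0 occurrence(s) of y with (z + z)
  => ( ( 1 * z ) - z ) == 6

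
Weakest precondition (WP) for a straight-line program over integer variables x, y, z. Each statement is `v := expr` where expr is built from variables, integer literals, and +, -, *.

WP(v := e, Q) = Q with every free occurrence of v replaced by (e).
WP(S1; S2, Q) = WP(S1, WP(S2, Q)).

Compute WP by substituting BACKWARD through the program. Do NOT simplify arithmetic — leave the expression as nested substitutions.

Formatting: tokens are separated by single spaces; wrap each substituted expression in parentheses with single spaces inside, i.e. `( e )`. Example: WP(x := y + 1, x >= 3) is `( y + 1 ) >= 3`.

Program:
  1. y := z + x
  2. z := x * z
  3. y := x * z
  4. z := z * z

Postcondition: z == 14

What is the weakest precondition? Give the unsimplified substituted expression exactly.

post: z == 14
stmt 4: z := z * z  -- replace 1 occurrence(s) of z with (z * z)
  => ( z * z ) == 14
stmt 3: y := x * z  -- replace 0 occurrence(s) of y with (x * z)
  => ( z * z ) == 14
stmt 2: z := x * z  -- replace 2 occurrence(s) of z with (x * z)
  => ( ( x * z ) * ( x * z ) ) == 14
stmt 1: y := z + x  -- replace 0 occurrence(s) of y with (z + x)
  => ( ( x * z ) * ( x * z ) ) == 14

Answer: ( ( x * z ) * ( x * z ) ) == 14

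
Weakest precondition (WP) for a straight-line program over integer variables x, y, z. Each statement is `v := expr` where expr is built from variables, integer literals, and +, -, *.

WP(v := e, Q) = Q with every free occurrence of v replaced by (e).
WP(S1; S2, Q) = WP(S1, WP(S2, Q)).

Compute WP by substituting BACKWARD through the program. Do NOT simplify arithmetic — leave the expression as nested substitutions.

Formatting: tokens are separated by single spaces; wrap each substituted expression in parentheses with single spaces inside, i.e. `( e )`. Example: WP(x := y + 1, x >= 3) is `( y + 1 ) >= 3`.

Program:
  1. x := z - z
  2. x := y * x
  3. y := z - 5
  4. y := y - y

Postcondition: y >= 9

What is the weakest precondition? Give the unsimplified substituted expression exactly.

Answer: ( ( z - 5 ) - ( z - 5 ) ) >= 9

Derivation:
post: y >= 9
stmt 4: y := y - y  -- replace 1 occurrence(s) of y with (y - y)
  => ( y - y ) >= 9
stmt 3: y := z - 5  -- replace 2 occurrence(s) of y with (z - 5)
  => ( ( z - 5 ) - ( z - 5 ) ) >= 9
stmt 2: x := y * x  -- replace 0 occurrence(s) of x with (y * x)
  => ( ( z - 5 ) - ( z - 5 ) ) >= 9
stmt 1: x := z - z  -- replace 0 occurrence(s) of x with (z - z)
  => ( ( z - 5 ) - ( z - 5 ) ) >= 9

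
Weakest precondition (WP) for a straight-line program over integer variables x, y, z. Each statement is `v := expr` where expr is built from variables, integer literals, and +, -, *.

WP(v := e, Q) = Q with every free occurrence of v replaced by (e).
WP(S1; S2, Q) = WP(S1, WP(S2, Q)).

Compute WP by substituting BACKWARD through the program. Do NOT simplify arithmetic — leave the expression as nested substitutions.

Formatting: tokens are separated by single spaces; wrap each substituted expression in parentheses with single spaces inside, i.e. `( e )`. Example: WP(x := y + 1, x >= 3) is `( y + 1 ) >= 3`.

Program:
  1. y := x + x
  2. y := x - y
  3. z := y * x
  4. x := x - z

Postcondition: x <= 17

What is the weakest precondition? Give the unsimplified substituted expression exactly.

post: x <= 17
stmt 4: x := x - z  -- replace 1 occurrence(s) of x with (x - z)
  => ( x - z ) <= 17
stmt 3: z := y * x  -- replace 1 occurrence(s) of z with (y * x)
  => ( x - ( y * x ) ) <= 17
stmt 2: y := x - y  -- replace 1 occurrence(s) of y with (x - y)
  => ( x - ( ( x - y ) * x ) ) <= 17
stmt 1: y := x + x  -- replace 1 occurrence(s) of y with (x + x)
  => ( x - ( ( x - ( x + x ) ) * x ) ) <= 17

Answer: ( x - ( ( x - ( x + x ) ) * x ) ) <= 17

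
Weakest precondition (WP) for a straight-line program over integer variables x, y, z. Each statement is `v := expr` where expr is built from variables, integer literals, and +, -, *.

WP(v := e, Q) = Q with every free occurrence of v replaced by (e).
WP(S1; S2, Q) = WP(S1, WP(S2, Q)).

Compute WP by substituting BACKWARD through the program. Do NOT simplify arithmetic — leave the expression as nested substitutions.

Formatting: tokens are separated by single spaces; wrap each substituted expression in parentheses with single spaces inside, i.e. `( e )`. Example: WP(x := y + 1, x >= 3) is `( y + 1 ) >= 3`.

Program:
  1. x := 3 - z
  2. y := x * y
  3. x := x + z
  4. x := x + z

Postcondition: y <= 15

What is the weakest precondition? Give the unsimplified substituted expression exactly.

post: y <= 15
stmt 4: x := x + z  -- replace 0 occurrence(s) of x with (x + z)
  => y <= 15
stmt 3: x := x + z  -- replace 0 occurrence(s) of x with (x + z)
  => y <= 15
stmt 2: y := x * y  -- replace 1 occurrence(s) of y with (x * y)
  => ( x * y ) <= 15
stmt 1: x := 3 - z  -- replace 1 occurrence(s) of x with (3 - z)
  => ( ( 3 - z ) * y ) <= 15

Answer: ( ( 3 - z ) * y ) <= 15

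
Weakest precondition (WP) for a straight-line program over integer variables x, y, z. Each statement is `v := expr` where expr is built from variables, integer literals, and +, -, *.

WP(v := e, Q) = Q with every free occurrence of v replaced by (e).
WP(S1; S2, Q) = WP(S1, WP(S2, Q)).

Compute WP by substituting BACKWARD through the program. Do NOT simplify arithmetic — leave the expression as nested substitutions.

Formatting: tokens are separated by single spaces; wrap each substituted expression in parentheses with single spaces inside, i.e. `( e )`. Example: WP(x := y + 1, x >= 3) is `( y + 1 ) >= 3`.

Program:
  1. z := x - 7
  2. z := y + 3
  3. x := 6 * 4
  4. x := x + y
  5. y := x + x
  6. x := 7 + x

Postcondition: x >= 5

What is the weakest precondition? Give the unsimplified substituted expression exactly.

post: x >= 5
stmt 6: x := 7 + x  -- replace 1 occurrence(s) of x with (7 + x)
  => ( 7 + x ) >= 5
stmt 5: y := x + x  -- replace 0 occurrence(s) of y with (x + x)
  => ( 7 + x ) >= 5
stmt 4: x := x + y  -- replace 1 occurrence(s) of x with (x + y)
  => ( 7 + ( x + y ) ) >= 5
stmt 3: x := 6 * 4  -- replace 1 occurrence(s) of x with (6 * 4)
  => ( 7 + ( ( 6 * 4 ) + y ) ) >= 5
stmt 2: z := y + 3  -- replace 0 occurrence(s) of z with (y + 3)
  => ( 7 + ( ( 6 * 4 ) + y ) ) >= 5
stmt 1: z := x - 7  -- replace 0 occurrence(s) of z with (x - 7)
  => ( 7 + ( ( 6 * 4 ) + y ) ) >= 5

Answer: ( 7 + ( ( 6 * 4 ) + y ) ) >= 5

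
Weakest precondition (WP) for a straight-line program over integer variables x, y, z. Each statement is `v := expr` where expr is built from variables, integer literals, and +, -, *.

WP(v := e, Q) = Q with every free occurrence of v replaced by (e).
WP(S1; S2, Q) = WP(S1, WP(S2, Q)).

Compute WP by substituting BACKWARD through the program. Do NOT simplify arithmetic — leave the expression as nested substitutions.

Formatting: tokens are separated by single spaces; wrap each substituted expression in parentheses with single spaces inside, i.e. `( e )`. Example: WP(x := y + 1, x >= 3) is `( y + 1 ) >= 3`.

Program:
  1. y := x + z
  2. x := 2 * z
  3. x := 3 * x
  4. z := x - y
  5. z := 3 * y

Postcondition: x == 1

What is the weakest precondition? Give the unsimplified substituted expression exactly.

post: x == 1
stmt 5: z := 3 * y  -- replace 0 occurrence(s) of z with (3 * y)
  => x == 1
stmt 4: z := x - y  -- replace 0 occurrence(s) of z with (x - y)
  => x == 1
stmt 3: x := 3 * x  -- replace 1 occurrence(s) of x with (3 * x)
  => ( 3 * x ) == 1
stmt 2: x := 2 * z  -- replace 1 occurrence(s) of x with (2 * z)
  => ( 3 * ( 2 * z ) ) == 1
stmt 1: y := x + z  -- replace 0 occurrence(s) of y with (x + z)
  => ( 3 * ( 2 * z ) ) == 1

Answer: ( 3 * ( 2 * z ) ) == 1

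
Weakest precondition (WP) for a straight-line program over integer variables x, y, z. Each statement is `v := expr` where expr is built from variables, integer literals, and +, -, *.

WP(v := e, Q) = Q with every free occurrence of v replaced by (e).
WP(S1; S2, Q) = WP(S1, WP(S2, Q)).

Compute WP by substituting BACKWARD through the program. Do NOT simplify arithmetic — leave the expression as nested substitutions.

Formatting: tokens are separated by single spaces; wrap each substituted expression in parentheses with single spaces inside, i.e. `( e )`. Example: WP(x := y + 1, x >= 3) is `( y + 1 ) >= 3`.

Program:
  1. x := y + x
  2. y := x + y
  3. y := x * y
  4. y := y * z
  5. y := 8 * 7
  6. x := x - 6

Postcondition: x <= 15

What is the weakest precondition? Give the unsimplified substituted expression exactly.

Answer: ( ( y + x ) - 6 ) <= 15

Derivation:
post: x <= 15
stmt 6: x := x - 6  -- replace 1 occurrence(s) of x with (x - 6)
  => ( x - 6 ) <= 15
stmt 5: y := 8 * 7  -- replace 0 occurrence(s) of y with (8 * 7)
  => ( x - 6 ) <= 15
stmt 4: y := y * z  -- replace 0 occurrence(s) of y with (y * z)
  => ( x - 6 ) <= 15
stmt 3: y := x * y  -- replace 0 occurrence(s) of y with (x * y)
  => ( x - 6 ) <= 15
stmt 2: y := x + y  -- replace 0 occurrence(s) of y with (x + y)
  => ( x - 6 ) <= 15
stmt 1: x := y + x  -- replace 1 occurrence(s) of x with (y + x)
  => ( ( y + x ) - 6 ) <= 15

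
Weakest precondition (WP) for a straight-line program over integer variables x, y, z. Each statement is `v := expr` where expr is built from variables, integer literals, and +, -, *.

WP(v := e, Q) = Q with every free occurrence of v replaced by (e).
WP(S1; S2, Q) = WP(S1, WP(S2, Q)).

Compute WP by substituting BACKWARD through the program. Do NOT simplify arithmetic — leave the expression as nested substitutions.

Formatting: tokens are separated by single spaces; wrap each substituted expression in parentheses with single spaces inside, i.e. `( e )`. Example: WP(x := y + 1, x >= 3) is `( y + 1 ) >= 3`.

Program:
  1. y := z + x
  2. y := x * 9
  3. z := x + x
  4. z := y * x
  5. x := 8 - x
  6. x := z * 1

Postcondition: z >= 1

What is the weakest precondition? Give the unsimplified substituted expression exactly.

Answer: ( ( x * 9 ) * x ) >= 1

Derivation:
post: z >= 1
stmt 6: x := z * 1  -- replace 0 occurrence(s) of x with (z * 1)
  => z >= 1
stmt 5: x := 8 - x  -- replace 0 occurrence(s) of x with (8 - x)
  => z >= 1
stmt 4: z := y * x  -- replace 1 occurrence(s) of z with (y * x)
  => ( y * x ) >= 1
stmt 3: z := x + x  -- replace 0 occurrence(s) of z with (x + x)
  => ( y * x ) >= 1
stmt 2: y := x * 9  -- replace 1 occurrence(s) of y with (x * 9)
  => ( ( x * 9 ) * x ) >= 1
stmt 1: y := z + x  -- replace 0 occurrence(s) of y with (z + x)
  => ( ( x * 9 ) * x ) >= 1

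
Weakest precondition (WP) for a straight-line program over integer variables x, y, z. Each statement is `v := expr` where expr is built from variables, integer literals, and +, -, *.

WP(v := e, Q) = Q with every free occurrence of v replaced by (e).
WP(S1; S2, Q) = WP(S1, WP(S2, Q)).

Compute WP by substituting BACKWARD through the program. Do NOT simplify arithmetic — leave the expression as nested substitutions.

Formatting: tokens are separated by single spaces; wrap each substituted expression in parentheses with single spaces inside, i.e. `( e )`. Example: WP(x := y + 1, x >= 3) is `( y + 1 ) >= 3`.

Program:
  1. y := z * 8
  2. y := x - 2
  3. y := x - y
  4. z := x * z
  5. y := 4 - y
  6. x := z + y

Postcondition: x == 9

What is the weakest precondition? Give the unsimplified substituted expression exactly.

post: x == 9
stmt 6: x := z + y  -- replace 1 occurrence(s) of x with (z + y)
  => ( z + y ) == 9
stmt 5: y := 4 - y  -- replace 1 occurrence(s) of y with (4 - y)
  => ( z + ( 4 - y ) ) == 9
stmt 4: z := x * z  -- replace 1 occurrence(s) of z with (x * z)
  => ( ( x * z ) + ( 4 - y ) ) == 9
stmt 3: y := x - y  -- replace 1 occurrence(s) of y with (x - y)
  => ( ( x * z ) + ( 4 - ( x - y ) ) ) == 9
stmt 2: y := x - 2  -- replace 1 occurrence(s) of y with (x - 2)
  => ( ( x * z ) + ( 4 - ( x - ( x - 2 ) ) ) ) == 9
stmt 1: y := z * 8  -- replace 0 occurrence(s) of y with (z * 8)
  => ( ( x * z ) + ( 4 - ( x - ( x - 2 ) ) ) ) == 9

Answer: ( ( x * z ) + ( 4 - ( x - ( x - 2 ) ) ) ) == 9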